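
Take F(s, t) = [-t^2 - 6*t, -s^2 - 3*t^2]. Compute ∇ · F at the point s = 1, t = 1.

∂F₁/∂s = 0
∂F₂/∂t = -6*t
∇·F = -6*t
At (1, 1): -6.

-6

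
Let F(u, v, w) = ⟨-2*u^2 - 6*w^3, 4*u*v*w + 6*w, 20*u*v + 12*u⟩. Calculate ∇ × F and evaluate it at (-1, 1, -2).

(-22, -104, -8)

(∇×F)₁ = ∂F₃/∂v − ∂F₂/∂w = -4*u*v + 20*u - 6
(∇×F)₂ = ∂F₁/∂w − ∂F₃/∂u = -20*v - 18*w^2 - 12
(∇×F)₃ = ∂F₂/∂u − ∂F₁/∂v = 4*v*w
∇×F = (-4*u*v + 20*u - 6, -20*v - 18*w^2 - 12, 4*v*w)
At (-1, 1, -2): (-22, -104, -8).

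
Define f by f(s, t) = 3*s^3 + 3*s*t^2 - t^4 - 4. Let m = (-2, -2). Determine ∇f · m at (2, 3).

∂f/∂s = 9*s^2 + 3*t^2
∂f/∂t = 6*s*t - 4*t^3
∇f at (2, 3) = (63, -72)
∇f · m = (63)(-2) + (-72)(-2) = 18

18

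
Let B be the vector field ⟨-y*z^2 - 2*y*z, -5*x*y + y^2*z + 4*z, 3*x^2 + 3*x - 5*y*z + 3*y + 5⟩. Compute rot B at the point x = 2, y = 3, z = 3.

(-25, -39, 0)

(∇×B)₁ = ∂B₃/∂y − ∂B₂/∂z = -y^2 - 5*z - 1
(∇×B)₂ = ∂B₁/∂z − ∂B₃/∂x = -6*x - 2*y*z - 2*y - 3
(∇×B)₃ = ∂B₂/∂x − ∂B₁/∂y = -5*y + z^2 + 2*z
∇×B = (-y^2 - 5*z - 1, -6*x - 2*y*z - 2*y - 3, -5*y + z^2 + 2*z)
At (2, 3, 3): (-25, -39, 0).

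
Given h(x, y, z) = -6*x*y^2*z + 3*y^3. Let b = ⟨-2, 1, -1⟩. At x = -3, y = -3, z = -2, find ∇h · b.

∂h/∂x = -6*y^2*z
∂h/∂y = -12*x*y*z + 9*y^2
∂h/∂z = -6*x*y^2
∇h at (-3, -3, -2) = (108, 297, 162)
∇h · b = (108)(-2) + (297)(1) + (162)(-1) = -81

-81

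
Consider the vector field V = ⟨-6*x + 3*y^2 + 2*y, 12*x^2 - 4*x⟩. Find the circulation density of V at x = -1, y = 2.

∂V₂/∂x = 24*x - 4
∂V₁/∂y = 6*y + 2
Scalar curl = 24*x - 6*y - 6
At (-1, 2): -42.

-42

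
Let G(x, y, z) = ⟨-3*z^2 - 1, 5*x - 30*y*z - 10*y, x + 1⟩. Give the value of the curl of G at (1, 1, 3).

(∇×G)₁ = ∂G₃/∂y − ∂G₂/∂z = 30*y
(∇×G)₂ = ∂G₁/∂z − ∂G₃/∂x = -6*z - 1
(∇×G)₃ = ∂G₂/∂x − ∂G₁/∂y = 5
∇×G = (30*y, -6*z - 1, 5)
At (1, 1, 3): (30, -19, 5).

(30, -19, 5)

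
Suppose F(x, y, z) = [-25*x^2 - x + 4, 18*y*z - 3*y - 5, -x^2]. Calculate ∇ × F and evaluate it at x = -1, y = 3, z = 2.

(-54, -2, 0)

(∇×F)₁ = ∂F₃/∂y − ∂F₂/∂z = -18*y
(∇×F)₂ = ∂F₁/∂z − ∂F₃/∂x = 2*x
(∇×F)₃ = ∂F₂/∂x − ∂F₁/∂y = 0
∇×F = (-18*y, 2*x, 0)
At (-1, 3, 2): (-54, -2, 0).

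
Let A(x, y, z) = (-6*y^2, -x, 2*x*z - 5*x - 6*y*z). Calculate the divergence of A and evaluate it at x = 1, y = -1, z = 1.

8

∂A₁/∂x = 0
∂A₂/∂y = 0
∂A₃/∂z = 2*x - 6*y
∇·A = 2*x - 6*y
At (1, -1, 1): 8.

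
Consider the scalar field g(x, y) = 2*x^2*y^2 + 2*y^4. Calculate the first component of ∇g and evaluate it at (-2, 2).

(∇g)_1 = ∂g/∂x = 4*x*y^2
At (-2, 2): -32.

-32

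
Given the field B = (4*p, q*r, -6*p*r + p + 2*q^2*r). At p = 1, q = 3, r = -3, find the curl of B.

(-39, -19, 0)

(∇×B)₁ = ∂B₃/∂q − ∂B₂/∂r = 4*q*r - q
(∇×B)₂ = ∂B₁/∂r − ∂B₃/∂p = 6*r - 1
(∇×B)₃ = ∂B₂/∂p − ∂B₁/∂q = 0
∇×B = (4*q*r - q, 6*r - 1, 0)
At (1, 3, -3): (-39, -19, 0).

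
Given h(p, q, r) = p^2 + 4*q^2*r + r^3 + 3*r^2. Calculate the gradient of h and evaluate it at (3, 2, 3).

∂h/∂p = 2*p
∂h/∂q = 8*q*r
∂h/∂r = 4*q^2 + 3*r^2 + 6*r
∇h = (2*p, 8*q*r, 4*q^2 + 3*r^2 + 6*r)
At (3, 2, 3): (6, 48, 61).

(6, 48, 61)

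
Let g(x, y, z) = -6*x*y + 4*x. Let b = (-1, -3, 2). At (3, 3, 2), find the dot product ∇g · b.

∂g/∂x = -6*y + 4
∂g/∂y = -6*x
∂g/∂z = 0
∇g at (3, 3, 2) = (-14, -18, 0)
∇g · b = (-14)(-1) + (-18)(-3) + (0)(2) = 68

68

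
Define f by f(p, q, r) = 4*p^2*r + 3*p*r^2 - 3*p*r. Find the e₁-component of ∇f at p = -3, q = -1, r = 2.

-42

(∇f)_1 = ∂f/∂p = 8*p*r + 3*r^2 - 3*r
At (-3, -1, 2): -42.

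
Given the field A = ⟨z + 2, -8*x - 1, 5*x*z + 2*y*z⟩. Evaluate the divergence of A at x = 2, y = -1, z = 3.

8

∂A₁/∂x = 0
∂A₂/∂y = 0
∂A₃/∂z = 5*x + 2*y
∇·A = 5*x + 2*y
At (2, -1, 3): 8.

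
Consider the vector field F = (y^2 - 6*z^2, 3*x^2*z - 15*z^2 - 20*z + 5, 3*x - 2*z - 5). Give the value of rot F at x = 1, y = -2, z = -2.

(-43, 21, -8)

(∇×F)₁ = ∂F₃/∂y − ∂F₂/∂z = -3*x^2 + 30*z + 20
(∇×F)₂ = ∂F₁/∂z − ∂F₃/∂x = -12*z - 3
(∇×F)₃ = ∂F₂/∂x − ∂F₁/∂y = 6*x*z - 2*y
∇×F = (-3*x^2 + 30*z + 20, -12*z - 3, 6*x*z - 2*y)
At (1, -2, -2): (-43, 21, -8).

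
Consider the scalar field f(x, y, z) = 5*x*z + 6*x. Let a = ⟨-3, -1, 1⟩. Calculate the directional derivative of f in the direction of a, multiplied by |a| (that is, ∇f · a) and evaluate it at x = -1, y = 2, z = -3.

∂f/∂x = 5*z + 6
∂f/∂y = 0
∂f/∂z = 5*x
∇f at (-1, 2, -3) = (-9, 0, -5)
∇f · a = (-9)(-3) + (0)(-1) + (-5)(1) = 22

22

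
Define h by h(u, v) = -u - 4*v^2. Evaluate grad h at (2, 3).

(-1, -24)

∂h/∂u = -1
∂h/∂v = -8*v
∇h = (-1, -8*v)
At (2, 3): (-1, -24).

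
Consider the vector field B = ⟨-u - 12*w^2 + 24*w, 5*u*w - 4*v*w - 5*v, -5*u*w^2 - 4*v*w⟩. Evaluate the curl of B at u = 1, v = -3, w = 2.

(-25, -4, 10)

(∇×B)₁ = ∂B₃/∂v − ∂B₂/∂w = -5*u + 4*v - 4*w
(∇×B)₂ = ∂B₁/∂w − ∂B₃/∂u = 5*w^2 - 24*w + 24
(∇×B)₃ = ∂B₂/∂u − ∂B₁/∂v = 5*w
∇×B = (-5*u + 4*v - 4*w, 5*w^2 - 24*w + 24, 5*w)
At (1, -3, 2): (-25, -4, 10).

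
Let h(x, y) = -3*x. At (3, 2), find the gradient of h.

∂h/∂x = -3
∂h/∂y = 0
∇h = (-3, 0)
At (3, 2): (-3, 0).

(-3, 0)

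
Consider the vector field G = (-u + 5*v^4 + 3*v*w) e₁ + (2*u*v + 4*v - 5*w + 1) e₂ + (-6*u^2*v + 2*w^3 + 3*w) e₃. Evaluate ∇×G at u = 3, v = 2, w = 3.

(-49, 78, -165)

(∇×G)₁ = ∂G₃/∂v − ∂G₂/∂w = -6*u^2 + 5
(∇×G)₂ = ∂G₁/∂w − ∂G₃/∂u = 12*u*v + 3*v
(∇×G)₃ = ∂G₂/∂u − ∂G₁/∂v = -20*v^3 + 2*v - 3*w
∇×G = (-6*u^2 + 5, 12*u*v + 3*v, -20*v^3 + 2*v - 3*w)
At (3, 2, 3): (-49, 78, -165).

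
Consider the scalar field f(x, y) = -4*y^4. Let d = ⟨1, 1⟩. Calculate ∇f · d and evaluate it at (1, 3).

-432

∂f/∂x = 0
∂f/∂y = -16*y^3
∇f at (1, 3) = (0, -432)
∇f · d = (0)(1) + (-432)(1) = -432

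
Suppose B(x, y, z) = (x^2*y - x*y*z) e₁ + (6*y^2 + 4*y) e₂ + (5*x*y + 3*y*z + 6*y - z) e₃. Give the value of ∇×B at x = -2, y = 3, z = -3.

(-13, -9, 2)

(∇×B)₁ = ∂B₃/∂y − ∂B₂/∂z = 5*x + 3*z + 6
(∇×B)₂ = ∂B₁/∂z − ∂B₃/∂x = -x*y - 5*y
(∇×B)₃ = ∂B₂/∂x − ∂B₁/∂y = -x^2 + x*z
∇×B = (5*x + 3*z + 6, -x*y - 5*y, -x^2 + x*z)
At (-2, 3, -3): (-13, -9, 2).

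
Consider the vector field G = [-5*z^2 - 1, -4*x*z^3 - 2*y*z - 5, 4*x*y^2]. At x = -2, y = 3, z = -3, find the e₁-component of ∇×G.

(∇×G)_1 = ∂G₃/∂y − ∂G₂/∂z
= 8*x*y − (-12*x*z^2 - 2*y)
= 8*x*y + 12*x*z^2 + 2*y
At (-2, 3, -3): -258.

-258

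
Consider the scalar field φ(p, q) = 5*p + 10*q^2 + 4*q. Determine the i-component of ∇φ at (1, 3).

(∇φ)_1 = ∂φ/∂p = 5
At (1, 3): 5.

5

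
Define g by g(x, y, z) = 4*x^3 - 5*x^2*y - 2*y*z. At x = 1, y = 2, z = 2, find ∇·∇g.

∂²g/∂x² = 2*(12*x - 5*y)
∂²g/∂y² = 0
∂²g/∂z² = 0
∇²g = 24*x - 10*y
At (1, 2, 2): 4.

4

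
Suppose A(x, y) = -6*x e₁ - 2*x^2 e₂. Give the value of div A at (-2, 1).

-6

∂A₁/∂x = -6
∂A₂/∂y = 0
∇·A = -6
At (-2, 1): -6.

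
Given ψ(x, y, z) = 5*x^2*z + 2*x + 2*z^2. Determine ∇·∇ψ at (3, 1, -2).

-16

∂²ψ/∂x² = 10*z
∂²ψ/∂y² = 0
∂²ψ/∂z² = 4
∇²ψ = 10*z + 4
At (3, 1, -2): -16.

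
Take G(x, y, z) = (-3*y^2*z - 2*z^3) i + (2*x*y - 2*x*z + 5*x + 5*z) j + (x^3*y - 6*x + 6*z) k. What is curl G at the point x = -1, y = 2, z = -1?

(-8, -18, -1)

(∇×G)₁ = ∂G₃/∂y − ∂G₂/∂z = x^3 + 2*x - 5
(∇×G)₂ = ∂G₁/∂z − ∂G₃/∂x = -3*x^2*y - 3*y^2 - 6*z^2 + 6
(∇×G)₃ = ∂G₂/∂x − ∂G₁/∂y = 6*y*z + 2*y - 2*z + 5
∇×G = (x^3 + 2*x - 5, -3*x^2*y - 3*y^2 - 6*z^2 + 6, 6*y*z + 2*y - 2*z + 5)
At (-1, 2, -1): (-8, -18, -1).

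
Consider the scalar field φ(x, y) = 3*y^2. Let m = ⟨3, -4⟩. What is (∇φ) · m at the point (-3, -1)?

∂φ/∂x = 0
∂φ/∂y = 6*y
∇φ at (-3, -1) = (0, -6)
∇φ · m = (0)(3) + (-6)(-4) = 24

24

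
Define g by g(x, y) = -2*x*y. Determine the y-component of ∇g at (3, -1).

(∇g)_2 = ∂g/∂y = -2*x
At (3, -1): -6.

-6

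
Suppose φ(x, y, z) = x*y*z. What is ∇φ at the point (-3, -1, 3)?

∂φ/∂x = y*z
∂φ/∂y = x*z
∂φ/∂z = x*y
∇φ = (y*z, x*z, x*y)
At (-3, -1, 3): (-3, -9, 3).

(-3, -9, 3)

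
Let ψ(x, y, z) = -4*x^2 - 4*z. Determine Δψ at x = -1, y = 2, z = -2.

-8

∂²ψ/∂x² = -8
∂²ψ/∂y² = 0
∂²ψ/∂z² = 0
∇²ψ = -8
At (-1, 2, -2): -8.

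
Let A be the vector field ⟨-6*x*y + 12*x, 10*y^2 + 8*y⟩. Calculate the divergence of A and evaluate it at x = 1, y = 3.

62

∂A₁/∂x = -6*y + 12
∂A₂/∂y = 20*y + 8
∇·A = 14*y + 20
At (1, 3): 62.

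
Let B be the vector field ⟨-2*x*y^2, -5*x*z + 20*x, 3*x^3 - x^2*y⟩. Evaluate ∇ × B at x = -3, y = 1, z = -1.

(∇×B)₁ = ∂B₃/∂y − ∂B₂/∂z = -x^2 + 5*x
(∇×B)₂ = ∂B₁/∂z − ∂B₃/∂x = -9*x^2 + 2*x*y
(∇×B)₃ = ∂B₂/∂x − ∂B₁/∂y = 4*x*y - 5*z + 20
∇×B = (-x^2 + 5*x, -9*x^2 + 2*x*y, 4*x*y - 5*z + 20)
At (-3, 1, -1): (-24, -87, 13).

(-24, -87, 13)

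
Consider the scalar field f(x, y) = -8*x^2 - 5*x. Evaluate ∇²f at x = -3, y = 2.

-16

∂²f/∂x² = -16
∂²f/∂y² = 0
∇²f = -16
At (-3, 2): -16.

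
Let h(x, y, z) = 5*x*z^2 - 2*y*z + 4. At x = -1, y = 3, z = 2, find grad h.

(20, -4, -26)

∂h/∂x = 5*z^2
∂h/∂y = -2*z
∂h/∂z = 10*x*z - 2*y
∇h = (5*z^2, -2*z, 10*x*z - 2*y)
At (-1, 3, 2): (20, -4, -26).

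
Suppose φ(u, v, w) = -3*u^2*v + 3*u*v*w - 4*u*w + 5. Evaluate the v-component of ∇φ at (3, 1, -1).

-36

(∇φ)_2 = ∂φ/∂v = -3*u^2 + 3*u*w
At (3, 1, -1): -36.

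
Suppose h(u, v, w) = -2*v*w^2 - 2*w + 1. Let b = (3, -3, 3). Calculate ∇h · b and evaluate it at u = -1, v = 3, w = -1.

36

∂h/∂u = 0
∂h/∂v = -2*w^2
∂h/∂w = -4*v*w - 2
∇h at (-1, 3, -1) = (0, -2, 10)
∇h · b = (0)(3) + (-2)(-3) + (10)(3) = 36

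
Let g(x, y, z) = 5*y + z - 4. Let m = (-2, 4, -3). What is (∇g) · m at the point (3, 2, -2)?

17

∂g/∂x = 0
∂g/∂y = 5
∂g/∂z = 1
∇g at (3, 2, -2) = (0, 5, 1)
∇g · m = (0)(-2) + (5)(4) + (1)(-3) = 17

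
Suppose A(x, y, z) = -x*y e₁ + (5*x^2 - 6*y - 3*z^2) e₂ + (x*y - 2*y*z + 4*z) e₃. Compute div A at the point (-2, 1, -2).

-5

∂A₁/∂x = -y
∂A₂/∂y = -6
∂A₃/∂z = -2*y + 4
∇·A = -3*y - 2
At (-2, 1, -2): -5.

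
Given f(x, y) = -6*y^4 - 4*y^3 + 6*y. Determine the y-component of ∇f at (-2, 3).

-750

(∇f)_2 = ∂f/∂y = -24*y^3 - 12*y^2 + 6
At (-2, 3): -750.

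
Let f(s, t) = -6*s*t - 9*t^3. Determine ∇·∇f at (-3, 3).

-162

∂²f/∂s² = 0
∂²f/∂t² = -54*t
∇²f = -54*t
At (-3, 3): -162.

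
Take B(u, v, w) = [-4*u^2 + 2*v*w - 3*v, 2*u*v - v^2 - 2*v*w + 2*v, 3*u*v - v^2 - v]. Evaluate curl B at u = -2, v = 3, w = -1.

(∇×B)₁ = ∂B₃/∂v − ∂B₂/∂w = 3*u - 1
(∇×B)₂ = ∂B₁/∂w − ∂B₃/∂u = -v
(∇×B)₃ = ∂B₂/∂u − ∂B₁/∂v = 2*v - 2*w + 3
∇×B = (3*u - 1, -v, 2*v - 2*w + 3)
At (-2, 3, -1): (-7, -3, 11).

(-7, -3, 11)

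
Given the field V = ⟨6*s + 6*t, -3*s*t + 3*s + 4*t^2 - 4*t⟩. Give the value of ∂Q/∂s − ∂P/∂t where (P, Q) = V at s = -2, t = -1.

∂V₂/∂s = -3*t + 3
∂V₁/∂t = 6
Scalar curl = -3*t - 3
At (-2, -1): 0.

0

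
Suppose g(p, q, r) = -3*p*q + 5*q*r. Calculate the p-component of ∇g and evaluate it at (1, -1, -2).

3

(∇g)_1 = ∂g/∂p = -3*q
At (1, -1, -2): 3.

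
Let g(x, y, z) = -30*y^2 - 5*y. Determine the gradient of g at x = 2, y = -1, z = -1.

(0, 55, 0)

∂g/∂x = 0
∂g/∂y = -60*y - 5
∂g/∂z = 0
∇g = (0, -60*y - 5, 0)
At (2, -1, -1): (0, 55, 0).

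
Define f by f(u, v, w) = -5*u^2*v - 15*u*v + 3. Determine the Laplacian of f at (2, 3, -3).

-30

∂²f/∂u² = -10*v
∂²f/∂v² = 0
∂²f/∂w² = 0
∇²f = -10*v
At (2, 3, -3): -30.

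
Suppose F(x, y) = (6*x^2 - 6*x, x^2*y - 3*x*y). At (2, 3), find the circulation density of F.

∂F₂/∂x = 2*x*y - 3*y
∂F₁/∂y = 0
Scalar curl = 2*x*y - 3*y
At (2, 3): 3.

3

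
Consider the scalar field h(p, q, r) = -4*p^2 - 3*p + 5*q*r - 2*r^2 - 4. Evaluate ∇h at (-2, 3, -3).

∂h/∂p = -8*p - 3
∂h/∂q = 5*r
∂h/∂r = 5*q - 4*r
∇h = (-8*p - 3, 5*r, 5*q - 4*r)
At (-2, 3, -3): (13, -15, 27).

(13, -15, 27)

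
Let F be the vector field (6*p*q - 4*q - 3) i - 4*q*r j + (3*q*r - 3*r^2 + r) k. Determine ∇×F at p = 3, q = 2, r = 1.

(11, 0, -14)

(∇×F)₁ = ∂F₃/∂q − ∂F₂/∂r = 4*q + 3*r
(∇×F)₂ = ∂F₁/∂r − ∂F₃/∂p = 0
(∇×F)₃ = ∂F₂/∂p − ∂F₁/∂q = -6*p + 4
∇×F = (4*q + 3*r, 0, -6*p + 4)
At (3, 2, 1): (11, 0, -14).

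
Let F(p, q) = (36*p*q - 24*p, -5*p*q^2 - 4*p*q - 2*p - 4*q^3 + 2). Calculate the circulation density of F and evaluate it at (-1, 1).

∂F₂/∂p = -5*q^2 - 4*q - 2
∂F₁/∂q = 36*p
Scalar curl = -36*p - 5*q^2 - 4*q - 2
At (-1, 1): 25.

25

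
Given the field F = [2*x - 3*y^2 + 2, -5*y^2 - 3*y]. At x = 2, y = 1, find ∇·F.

∂F₁/∂x = 2
∂F₂/∂y = -10*y - 3
∇·F = -10*y - 1
At (2, 1): -11.

-11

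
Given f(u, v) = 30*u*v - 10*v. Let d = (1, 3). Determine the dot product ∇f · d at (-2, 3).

∂f/∂u = 30*v
∂f/∂v = 30*u - 10
∇f at (-2, 3) = (90, -70)
∇f · d = (90)(1) + (-70)(3) = -120

-120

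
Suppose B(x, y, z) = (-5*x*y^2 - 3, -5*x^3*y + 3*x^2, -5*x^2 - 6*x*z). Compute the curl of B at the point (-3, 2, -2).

(∇×B)₁ = ∂B₃/∂y − ∂B₂/∂z = 0
(∇×B)₂ = ∂B₁/∂z − ∂B₃/∂x = 10*x + 6*z
(∇×B)₃ = ∂B₂/∂x − ∂B₁/∂y = -15*x^2*y + 10*x*y + 6*x
∇×B = (0, 10*x + 6*z, -15*x^2*y + 10*x*y + 6*x)
At (-3, 2, -2): (0, -42, -348).

(0, -42, -348)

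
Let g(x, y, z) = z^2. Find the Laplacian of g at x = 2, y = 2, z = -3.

∂²g/∂x² = 0
∂²g/∂y² = 0
∂²g/∂z² = 2
∇²g = 2
At (2, 2, -3): 2.

2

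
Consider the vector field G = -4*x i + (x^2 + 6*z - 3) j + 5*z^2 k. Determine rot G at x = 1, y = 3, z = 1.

(∇×G)₁ = ∂G₃/∂y − ∂G₂/∂z = -6
(∇×G)₂ = ∂G₁/∂z − ∂G₃/∂x = 0
(∇×G)₃ = ∂G₂/∂x − ∂G₁/∂y = 2*x
∇×G = (-6, 0, 2*x)
At (1, 3, 1): (-6, 0, 2).

(-6, 0, 2)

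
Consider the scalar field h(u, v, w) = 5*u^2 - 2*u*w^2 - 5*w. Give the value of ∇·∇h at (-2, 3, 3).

∂²h/∂u² = 10
∂²h/∂v² = 0
∂²h/∂w² = -4*u
∇²h = -4*u + 10
At (-2, 3, 3): 18.

18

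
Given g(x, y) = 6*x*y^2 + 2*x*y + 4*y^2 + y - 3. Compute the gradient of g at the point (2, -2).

∂g/∂x = 6*y^2 + 2*y
∂g/∂y = 12*x*y + 2*x + 8*y + 1
∇g = (6*y^2 + 2*y, 12*x*y + 2*x + 8*y + 1)
At (2, -2): (20, -59).

(20, -59)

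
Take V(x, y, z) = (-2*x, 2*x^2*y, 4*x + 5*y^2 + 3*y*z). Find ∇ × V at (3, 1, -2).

(∇×V)₁ = ∂V₃/∂y − ∂V₂/∂z = 10*y + 3*z
(∇×V)₂ = ∂V₁/∂z − ∂V₃/∂x = -4
(∇×V)₃ = ∂V₂/∂x − ∂V₁/∂y = 4*x*y
∇×V = (10*y + 3*z, -4, 4*x*y)
At (3, 1, -2): (4, -4, 12).

(4, -4, 12)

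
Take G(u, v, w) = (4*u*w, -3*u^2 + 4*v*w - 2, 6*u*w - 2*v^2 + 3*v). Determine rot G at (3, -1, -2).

(∇×G)₁ = ∂G₃/∂v − ∂G₂/∂w = -8*v + 3
(∇×G)₂ = ∂G₁/∂w − ∂G₃/∂u = 4*u - 6*w
(∇×G)₃ = ∂G₂/∂u − ∂G₁/∂v = -6*u
∇×G = (-8*v + 3, 4*u - 6*w, -6*u)
At (3, -1, -2): (11, 24, -18).

(11, 24, -18)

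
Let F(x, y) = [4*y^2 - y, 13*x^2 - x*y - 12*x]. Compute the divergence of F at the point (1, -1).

∂F₁/∂x = 0
∂F₂/∂y = -x
∇·F = -x
At (1, -1): -1.

-1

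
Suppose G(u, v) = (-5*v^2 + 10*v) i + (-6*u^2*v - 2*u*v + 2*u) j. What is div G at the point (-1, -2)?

-4

∂G₁/∂u = 0
∂G₂/∂v = -6*u^2 - 2*u
∇·G = -6*u^2 - 2*u
At (-1, -2): -4.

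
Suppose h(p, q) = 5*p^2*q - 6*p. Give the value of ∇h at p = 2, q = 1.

∂h/∂p = 10*p*q - 6
∂h/∂q = 5*p^2
∇h = (10*p*q - 6, 5*p^2)
At (2, 1): (14, 20).

(14, 20)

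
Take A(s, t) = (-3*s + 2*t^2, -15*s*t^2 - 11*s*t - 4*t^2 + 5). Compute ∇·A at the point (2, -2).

111

∂A₁/∂s = -3
∂A₂/∂t = -30*s*t - 11*s - 8*t
∇·A = -30*s*t - 11*s - 8*t - 3
At (2, -2): 111.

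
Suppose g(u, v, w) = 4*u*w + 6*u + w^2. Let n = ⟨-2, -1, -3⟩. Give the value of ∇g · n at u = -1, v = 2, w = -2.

∂g/∂u = 4*w + 6
∂g/∂v = 0
∂g/∂w = 4*u + 2*w
∇g at (-1, 2, -2) = (-2, 0, -8)
∇g · n = (-2)(-2) + (0)(-1) + (-8)(-3) = 28

28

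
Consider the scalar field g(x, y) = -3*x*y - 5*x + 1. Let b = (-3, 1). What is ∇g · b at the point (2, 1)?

∂g/∂x = -3*y - 5
∂g/∂y = -3*x
∇g at (2, 1) = (-8, -6)
∇g · b = (-8)(-3) + (-6)(1) = 18

18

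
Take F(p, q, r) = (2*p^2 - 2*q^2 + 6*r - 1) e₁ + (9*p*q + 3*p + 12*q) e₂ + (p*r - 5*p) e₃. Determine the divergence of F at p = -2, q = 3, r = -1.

-16

∂F₁/∂p = 4*p
∂F₂/∂q = 9*p + 12
∂F₃/∂r = p
∇·F = 14*p + 12
At (-2, 3, -1): -16.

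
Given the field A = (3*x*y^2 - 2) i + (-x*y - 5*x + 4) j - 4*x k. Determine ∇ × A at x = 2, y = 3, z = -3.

(0, 4, -44)

(∇×A)₁ = ∂A₃/∂y − ∂A₂/∂z = 0
(∇×A)₂ = ∂A₁/∂z − ∂A₃/∂x = 4
(∇×A)₃ = ∂A₂/∂x − ∂A₁/∂y = -6*x*y - y - 5
∇×A = (0, 4, -6*x*y - y - 5)
At (2, 3, -3): (0, 4, -44).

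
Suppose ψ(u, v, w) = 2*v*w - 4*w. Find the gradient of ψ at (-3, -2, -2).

(0, -4, -8)

∂ψ/∂u = 0
∂ψ/∂v = 2*w
∂ψ/∂w = 2*v - 4
∇ψ = (0, 2*w, 2*v - 4)
At (-3, -2, -2): (0, -4, -8).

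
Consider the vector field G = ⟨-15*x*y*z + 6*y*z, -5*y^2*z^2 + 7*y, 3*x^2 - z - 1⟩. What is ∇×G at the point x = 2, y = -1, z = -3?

(∇×G)₁ = ∂G₃/∂y − ∂G₂/∂z = 10*y^2*z
(∇×G)₂ = ∂G₁/∂z − ∂G₃/∂x = -15*x*y - 6*x + 6*y
(∇×G)₃ = ∂G₂/∂x − ∂G₁/∂y = 15*x*z - 6*z
∇×G = (10*y^2*z, -15*x*y - 6*x + 6*y, 15*x*z - 6*z)
At (2, -1, -3): (-30, 12, -72).

(-30, 12, -72)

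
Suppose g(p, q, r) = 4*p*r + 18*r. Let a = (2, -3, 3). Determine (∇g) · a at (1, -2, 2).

∂g/∂p = 4*r
∂g/∂q = 0
∂g/∂r = 4*p + 18
∇g at (1, -2, 2) = (8, 0, 22)
∇g · a = (8)(2) + (0)(-3) + (22)(3) = 82

82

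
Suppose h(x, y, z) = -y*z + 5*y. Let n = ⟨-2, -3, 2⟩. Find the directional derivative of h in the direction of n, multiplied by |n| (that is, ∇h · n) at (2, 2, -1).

∂h/∂x = 0
∂h/∂y = -z + 5
∂h/∂z = -y
∇h at (2, 2, -1) = (0, 6, -2)
∇h · n = (0)(-2) + (6)(-3) + (-2)(2) = -22

-22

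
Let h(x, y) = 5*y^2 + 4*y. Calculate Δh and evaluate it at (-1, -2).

10

∂²h/∂x² = 0
∂²h/∂y² = 10
∇²h = 10
At (-1, -2): 10.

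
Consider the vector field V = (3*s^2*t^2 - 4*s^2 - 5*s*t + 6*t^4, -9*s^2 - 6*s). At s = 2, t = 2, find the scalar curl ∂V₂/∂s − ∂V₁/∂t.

∂V₂/∂s = -18*s - 6
∂V₁/∂t = 6*s^2*t - 5*s + 24*t^3
Scalar curl = -6*s^2*t - 13*s - 24*t^3 - 6
At (2, 2): -272.

-272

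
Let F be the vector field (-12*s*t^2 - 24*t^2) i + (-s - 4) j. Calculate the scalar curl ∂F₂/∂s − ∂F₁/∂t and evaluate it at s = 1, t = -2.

-145

∂F₂/∂s = -1
∂F₁/∂t = -24*s*t - 48*t
Scalar curl = 24*s*t + 48*t - 1
At (1, -2): -145.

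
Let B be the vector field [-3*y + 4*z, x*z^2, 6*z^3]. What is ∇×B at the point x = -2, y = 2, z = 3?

(∇×B)₁ = ∂B₃/∂y − ∂B₂/∂z = -2*x*z
(∇×B)₂ = ∂B₁/∂z − ∂B₃/∂x = 4
(∇×B)₃ = ∂B₂/∂x − ∂B₁/∂y = z^2 + 3
∇×B = (-2*x*z, 4, z^2 + 3)
At (-2, 2, 3): (12, 4, 12).

(12, 4, 12)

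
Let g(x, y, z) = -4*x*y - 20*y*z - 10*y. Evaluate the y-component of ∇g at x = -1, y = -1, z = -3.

(∇g)_2 = ∂g/∂y = -4*x - 20*z - 10
At (-1, -1, -3): 54.

54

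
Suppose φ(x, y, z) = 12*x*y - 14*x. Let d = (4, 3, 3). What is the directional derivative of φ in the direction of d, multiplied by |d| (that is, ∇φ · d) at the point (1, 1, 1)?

∂φ/∂x = 12*y - 14
∂φ/∂y = 12*x
∂φ/∂z = 0
∇φ at (1, 1, 1) = (-2, 12, 0)
∇φ · d = (-2)(4) + (12)(3) + (0)(3) = 28

28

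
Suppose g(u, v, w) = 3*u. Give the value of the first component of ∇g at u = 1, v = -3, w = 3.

(∇g)_1 = ∂g/∂u = 3
At (1, -3, 3): 3.

3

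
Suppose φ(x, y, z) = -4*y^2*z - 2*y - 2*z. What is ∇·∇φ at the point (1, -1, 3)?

∂²φ/∂x² = 0
∂²φ/∂y² = -8*z
∂²φ/∂z² = 0
∇²φ = -8*z
At (1, -1, 3): -24.

-24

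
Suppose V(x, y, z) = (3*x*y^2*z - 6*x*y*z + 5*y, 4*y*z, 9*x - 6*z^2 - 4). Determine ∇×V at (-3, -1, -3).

(∇×V)₁ = ∂V₃/∂y − ∂V₂/∂z = -4*y
(∇×V)₂ = ∂V₁/∂z − ∂V₃/∂x = 3*x*y^2 - 6*x*y - 9
(∇×V)₃ = ∂V₂/∂x − ∂V₁/∂y = -6*x*y*z + 6*x*z - 5
∇×V = (-4*y, 3*x*y^2 - 6*x*y - 9, -6*x*y*z + 6*x*z - 5)
At (-3, -1, -3): (4, -36, 103).

(4, -36, 103)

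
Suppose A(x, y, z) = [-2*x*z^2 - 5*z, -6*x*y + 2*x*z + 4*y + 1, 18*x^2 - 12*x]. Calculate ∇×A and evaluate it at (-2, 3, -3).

(∇×A)₁ = ∂A₃/∂y − ∂A₂/∂z = -2*x
(∇×A)₂ = ∂A₁/∂z − ∂A₃/∂x = -4*x*z - 36*x + 7
(∇×A)₃ = ∂A₂/∂x − ∂A₁/∂y = -6*y + 2*z
∇×A = (-2*x, -4*x*z - 36*x + 7, -6*y + 2*z)
At (-2, 3, -3): (4, 55, -24).

(4, 55, -24)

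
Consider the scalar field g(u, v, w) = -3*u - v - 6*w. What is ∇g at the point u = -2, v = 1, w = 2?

(-3, -1, -6)

∂g/∂u = -3
∂g/∂v = -1
∂g/∂w = -6
∇g = (-3, -1, -6)
At (-2, 1, 2): (-3, -1, -6).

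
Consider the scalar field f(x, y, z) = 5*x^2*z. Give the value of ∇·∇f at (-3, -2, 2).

20

∂²f/∂x² = 10*z
∂²f/∂y² = 0
∂²f/∂z² = 0
∇²f = 10*z
At (-3, -2, 2): 20.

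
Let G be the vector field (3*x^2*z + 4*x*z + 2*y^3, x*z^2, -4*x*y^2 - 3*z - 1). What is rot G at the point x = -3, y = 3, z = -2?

(∇×G)₁ = ∂G₃/∂y − ∂G₂/∂z = -8*x*y - 2*x*z
(∇×G)₂ = ∂G₁/∂z − ∂G₃/∂x = 3*x^2 + 4*x + 4*y^2
(∇×G)₃ = ∂G₂/∂x − ∂G₁/∂y = -6*y^2 + z^2
∇×G = (-8*x*y - 2*x*z, 3*x^2 + 4*x + 4*y^2, -6*y^2 + z^2)
At (-3, 3, -2): (60, 51, -50).

(60, 51, -50)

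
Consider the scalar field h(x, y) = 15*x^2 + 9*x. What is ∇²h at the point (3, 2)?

∂²h/∂x² = 30
∂²h/∂y² = 0
∇²h = 30
At (3, 2): 30.

30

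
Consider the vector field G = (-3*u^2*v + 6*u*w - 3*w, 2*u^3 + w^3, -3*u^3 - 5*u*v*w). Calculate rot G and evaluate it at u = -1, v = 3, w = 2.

(-2, 30, 9)

(∇×G)₁ = ∂G₃/∂v − ∂G₂/∂w = -5*u*w - 3*w^2
(∇×G)₂ = ∂G₁/∂w − ∂G₃/∂u = 9*u^2 + 6*u + 5*v*w - 3
(∇×G)₃ = ∂G₂/∂u − ∂G₁/∂v = 9*u^2
∇×G = (-5*u*w - 3*w^2, 9*u^2 + 6*u + 5*v*w - 3, 9*u^2)
At (-1, 3, 2): (-2, 30, 9).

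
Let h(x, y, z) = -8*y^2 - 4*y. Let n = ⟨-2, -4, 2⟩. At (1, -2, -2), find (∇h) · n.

∂h/∂x = 0
∂h/∂y = -16*y - 4
∂h/∂z = 0
∇h at (1, -2, -2) = (0, 28, 0)
∇h · n = (0)(-2) + (28)(-4) + (0)(2) = -112

-112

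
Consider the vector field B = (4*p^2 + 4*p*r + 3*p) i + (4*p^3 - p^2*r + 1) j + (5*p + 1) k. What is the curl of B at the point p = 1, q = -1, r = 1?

(1, -1, 10)

(∇×B)₁ = ∂B₃/∂q − ∂B₂/∂r = p^2
(∇×B)₂ = ∂B₁/∂r − ∂B₃/∂p = 4*p - 5
(∇×B)₃ = ∂B₂/∂p − ∂B₁/∂q = 12*p^2 - 2*p*r
∇×B = (p^2, 4*p - 5, 12*p^2 - 2*p*r)
At (1, -1, 1): (1, -1, 10).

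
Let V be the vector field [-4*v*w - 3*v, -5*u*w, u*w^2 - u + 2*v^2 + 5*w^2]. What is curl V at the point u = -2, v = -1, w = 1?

(∇×V)₁ = ∂V₃/∂v − ∂V₂/∂w = 5*u + 4*v
(∇×V)₂ = ∂V₁/∂w − ∂V₃/∂u = -4*v - w^2 + 1
(∇×V)₃ = ∂V₂/∂u − ∂V₁/∂v = -w + 3
∇×V = (5*u + 4*v, -4*v - w^2 + 1, -w + 3)
At (-2, -1, 1): (-14, 4, 2).

(-14, 4, 2)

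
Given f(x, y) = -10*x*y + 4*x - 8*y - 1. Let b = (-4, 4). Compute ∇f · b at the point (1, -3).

-208

∂f/∂x = -10*y + 4
∂f/∂y = -10*x - 8
∇f at (1, -3) = (34, -18)
∇f · b = (34)(-4) + (-18)(4) = -208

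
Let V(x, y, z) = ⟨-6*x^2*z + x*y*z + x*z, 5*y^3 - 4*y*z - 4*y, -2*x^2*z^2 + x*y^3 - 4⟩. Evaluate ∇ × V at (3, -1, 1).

(5, -41, -3)

(∇×V)₁ = ∂V₃/∂y − ∂V₂/∂z = 3*x*y^2 + 4*y
(∇×V)₂ = ∂V₁/∂z − ∂V₃/∂x = -6*x^2 + x*y + 4*x*z^2 + x - y^3
(∇×V)₃ = ∂V₂/∂x − ∂V₁/∂y = -x*z
∇×V = (3*x*y^2 + 4*y, -6*x^2 + x*y + 4*x*z^2 + x - y^3, -x*z)
At (3, -1, 1): (5, -41, -3).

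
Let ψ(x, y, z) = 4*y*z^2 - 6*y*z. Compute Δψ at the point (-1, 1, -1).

∂²ψ/∂x² = 0
∂²ψ/∂y² = 0
∂²ψ/∂z² = 8*y
∇²ψ = 8*y
At (-1, 1, -1): 8.

8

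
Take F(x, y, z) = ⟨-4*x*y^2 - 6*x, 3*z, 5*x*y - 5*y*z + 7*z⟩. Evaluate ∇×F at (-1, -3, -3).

(∇×F)₁ = ∂F₃/∂y − ∂F₂/∂z = 5*x - 5*z - 3
(∇×F)₂ = ∂F₁/∂z − ∂F₃/∂x = -5*y
(∇×F)₃ = ∂F₂/∂x − ∂F₁/∂y = 8*x*y
∇×F = (5*x - 5*z - 3, -5*y, 8*x*y)
At (-1, -3, -3): (7, 15, 24).

(7, 15, 24)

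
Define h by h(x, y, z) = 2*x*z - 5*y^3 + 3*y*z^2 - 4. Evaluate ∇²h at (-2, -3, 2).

∂²h/∂x² = 0
∂²h/∂y² = -30*y
∂²h/∂z² = 6*y
∇²h = -24*y
At (-2, -3, 2): 72.

72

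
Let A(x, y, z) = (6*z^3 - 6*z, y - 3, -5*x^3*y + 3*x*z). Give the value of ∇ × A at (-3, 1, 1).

(∇×A)₁ = ∂A₃/∂y − ∂A₂/∂z = -5*x^3
(∇×A)₂ = ∂A₁/∂z − ∂A₃/∂x = 15*x^2*y + 18*z^2 - 3*z - 6
(∇×A)₃ = ∂A₂/∂x − ∂A₁/∂y = 0
∇×A = (-5*x^3, 15*x^2*y + 18*z^2 - 3*z - 6, 0)
At (-3, 1, 1): (135, 144, 0).

(135, 144, 0)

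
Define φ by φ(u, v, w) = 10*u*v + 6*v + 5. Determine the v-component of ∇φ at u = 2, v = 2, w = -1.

(∇φ)_2 = ∂φ/∂v = 10*u + 6
At (2, 2, -1): 26.

26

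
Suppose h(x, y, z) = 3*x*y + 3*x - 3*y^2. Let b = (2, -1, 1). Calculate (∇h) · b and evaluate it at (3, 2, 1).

∂h/∂x = 3*y + 3
∂h/∂y = 3*x - 6*y
∂h/∂z = 0
∇h at (3, 2, 1) = (9, -3, 0)
∇h · b = (9)(2) + (-3)(-1) + (0)(1) = 21

21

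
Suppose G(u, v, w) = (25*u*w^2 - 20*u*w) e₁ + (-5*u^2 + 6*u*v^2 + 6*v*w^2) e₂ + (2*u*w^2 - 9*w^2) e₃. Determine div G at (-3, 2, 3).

57

∂G₁/∂u = 25*w^2 - 20*w
∂G₂/∂v = 12*u*v + 6*w^2
∂G₃/∂w = 4*u*w - 18*w
∇·G = 12*u*v + 4*u*w + 31*w^2 - 38*w
At (-3, 2, 3): 57.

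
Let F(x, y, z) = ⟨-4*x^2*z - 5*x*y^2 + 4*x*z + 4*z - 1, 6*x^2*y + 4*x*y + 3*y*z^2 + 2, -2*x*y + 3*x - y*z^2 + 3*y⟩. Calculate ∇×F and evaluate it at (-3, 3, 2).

(∇×F)₁ = ∂F₃/∂y − ∂F₂/∂z = -2*x - 6*y*z - z^2 + 3
(∇×F)₂ = ∂F₁/∂z − ∂F₃/∂x = -4*x^2 + 4*x + 2*y + 1
(∇×F)₃ = ∂F₂/∂x − ∂F₁/∂y = 22*x*y + 4*y
∇×F = (-2*x - 6*y*z - z^2 + 3, -4*x^2 + 4*x + 2*y + 1, 22*x*y + 4*y)
At (-3, 3, 2): (-31, -41, -186).

(-31, -41, -186)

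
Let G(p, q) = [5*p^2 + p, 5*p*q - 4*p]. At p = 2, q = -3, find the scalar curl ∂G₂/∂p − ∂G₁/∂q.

∂G₂/∂p = 5*q - 4
∂G₁/∂q = 0
Scalar curl = 5*q - 4
At (2, -3): -19.

-19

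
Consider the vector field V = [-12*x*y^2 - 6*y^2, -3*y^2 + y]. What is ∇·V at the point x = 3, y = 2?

-59

∂V₁/∂x = -12*y^2
∂V₂/∂y = -6*y + 1
∇·V = -12*y^2 - 6*y + 1
At (3, 2): -59.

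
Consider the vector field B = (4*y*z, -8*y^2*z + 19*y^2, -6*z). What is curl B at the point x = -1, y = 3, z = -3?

(∇×B)₁ = ∂B₃/∂y − ∂B₂/∂z = 8*y^2
(∇×B)₂ = ∂B₁/∂z − ∂B₃/∂x = 4*y
(∇×B)₃ = ∂B₂/∂x − ∂B₁/∂y = -4*z
∇×B = (8*y^2, 4*y, -4*z)
At (-1, 3, -3): (72, 12, 12).

(72, 12, 12)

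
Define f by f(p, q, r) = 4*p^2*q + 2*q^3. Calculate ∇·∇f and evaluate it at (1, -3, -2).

-60

∂²f/∂p² = 8*q
∂²f/∂q² = 12*q
∂²f/∂r² = 0
∇²f = 20*q
At (1, -3, -2): -60.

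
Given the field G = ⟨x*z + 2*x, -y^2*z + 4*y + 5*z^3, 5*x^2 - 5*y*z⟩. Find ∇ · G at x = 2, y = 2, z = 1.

-7

∂G₁/∂x = z + 2
∂G₂/∂y = -2*y*z + 4
∂G₃/∂z = -5*y
∇·G = -2*y*z - 5*y + z + 6
At (2, 2, 1): -7.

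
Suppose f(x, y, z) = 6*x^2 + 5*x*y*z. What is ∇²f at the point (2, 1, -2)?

12

∂²f/∂x² = 12
∂²f/∂y² = 0
∂²f/∂z² = 0
∇²f = 12
At (2, 1, -2): 12.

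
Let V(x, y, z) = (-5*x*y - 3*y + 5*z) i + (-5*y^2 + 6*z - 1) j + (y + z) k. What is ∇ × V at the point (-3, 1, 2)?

(∇×V)₁ = ∂V₃/∂y − ∂V₂/∂z = -5
(∇×V)₂ = ∂V₁/∂z − ∂V₃/∂x = 5
(∇×V)₃ = ∂V₂/∂x − ∂V₁/∂y = 5*x + 3
∇×V = (-5, 5, 5*x + 3)
At (-3, 1, 2): (-5, 5, -12).

(-5, 5, -12)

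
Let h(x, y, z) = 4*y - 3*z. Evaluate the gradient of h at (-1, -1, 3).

(0, 4, -3)

∂h/∂x = 0
∂h/∂y = 4
∂h/∂z = -3
∇h = (0, 4, -3)
At (-1, -1, 3): (0, 4, -3).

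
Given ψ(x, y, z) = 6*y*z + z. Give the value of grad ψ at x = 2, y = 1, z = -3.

∂ψ/∂x = 0
∂ψ/∂y = 6*z
∂ψ/∂z = 6*y + 1
∇ψ = (0, 6*z, 6*y + 1)
At (2, 1, -3): (0, -18, 7).

(0, -18, 7)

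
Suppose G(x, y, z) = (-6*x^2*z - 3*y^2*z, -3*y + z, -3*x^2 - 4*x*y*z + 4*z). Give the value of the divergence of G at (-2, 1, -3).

∂G₁/∂x = -12*x*z
∂G₂/∂y = -3
∂G₃/∂z = -4*x*y + 4
∇·G = -4*x*y - 12*x*z + 1
At (-2, 1, -3): -63.

-63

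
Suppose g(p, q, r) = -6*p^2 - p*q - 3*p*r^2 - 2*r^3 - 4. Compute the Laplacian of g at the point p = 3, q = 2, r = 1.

∂²g/∂p² = -12
∂²g/∂q² = 0
∂²g/∂r² = -6*(p + 2*r)
∇²g = -6*p - 12*r - 12
At (3, 2, 1): -42.

-42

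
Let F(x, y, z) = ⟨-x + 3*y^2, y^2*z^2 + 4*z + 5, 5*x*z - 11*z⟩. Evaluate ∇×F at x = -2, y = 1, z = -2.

(∇×F)₁ = ∂F₃/∂y − ∂F₂/∂z = -2*y^2*z - 4
(∇×F)₂ = ∂F₁/∂z − ∂F₃/∂x = -5*z
(∇×F)₃ = ∂F₂/∂x − ∂F₁/∂y = -6*y
∇×F = (-2*y^2*z - 4, -5*z, -6*y)
At (-2, 1, -2): (0, 10, -6).

(0, 10, -6)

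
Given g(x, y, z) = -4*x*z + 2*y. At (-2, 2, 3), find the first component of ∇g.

-12

(∇g)_1 = ∂g/∂x = -4*z
At (-2, 2, 3): -12.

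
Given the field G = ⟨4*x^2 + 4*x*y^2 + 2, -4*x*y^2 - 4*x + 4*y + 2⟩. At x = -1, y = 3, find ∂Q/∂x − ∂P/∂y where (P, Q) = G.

∂G₂/∂x = -4*y^2 - 4
∂G₁/∂y = 8*x*y
Scalar curl = -8*x*y - 4*y^2 - 4
At (-1, 3): -16.

-16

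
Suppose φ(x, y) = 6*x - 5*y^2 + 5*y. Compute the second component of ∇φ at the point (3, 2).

(∇φ)_2 = ∂φ/∂y = -10*y + 5
At (3, 2): -15.

-15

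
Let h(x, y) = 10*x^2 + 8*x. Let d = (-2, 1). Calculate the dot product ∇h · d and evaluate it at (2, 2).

-96

∂h/∂x = 20*x + 8
∂h/∂y = 0
∇h at (2, 2) = (48, 0)
∇h · d = (48)(-2) + (0)(1) = -96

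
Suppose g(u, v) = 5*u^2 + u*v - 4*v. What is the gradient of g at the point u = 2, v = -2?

∂g/∂u = 10*u + v
∂g/∂v = u - 4
∇g = (10*u + v, u - 4)
At (2, -2): (18, -2).

(18, -2)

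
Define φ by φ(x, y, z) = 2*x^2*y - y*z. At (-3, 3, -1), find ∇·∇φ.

12

∂²φ/∂x² = 4*y
∂²φ/∂y² = 0
∂²φ/∂z² = 0
∇²φ = 4*y
At (-3, 3, -1): 12.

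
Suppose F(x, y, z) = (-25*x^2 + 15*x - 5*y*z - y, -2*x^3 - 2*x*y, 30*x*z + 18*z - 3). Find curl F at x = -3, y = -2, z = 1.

(∇×F)₁ = ∂F₃/∂y − ∂F₂/∂z = 0
(∇×F)₂ = ∂F₁/∂z − ∂F₃/∂x = -5*y - 30*z
(∇×F)₃ = ∂F₂/∂x − ∂F₁/∂y = -6*x^2 - 2*y + 5*z + 1
∇×F = (0, -5*y - 30*z, -6*x^2 - 2*y + 5*z + 1)
At (-3, -2, 1): (0, -20, -44).

(0, -20, -44)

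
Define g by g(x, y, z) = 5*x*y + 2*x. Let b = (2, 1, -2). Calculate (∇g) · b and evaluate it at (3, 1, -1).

29

∂g/∂x = 5*y + 2
∂g/∂y = 5*x
∂g/∂z = 0
∇g at (3, 1, -1) = (7, 15, 0)
∇g · b = (7)(2) + (15)(1) + (0)(-2) = 29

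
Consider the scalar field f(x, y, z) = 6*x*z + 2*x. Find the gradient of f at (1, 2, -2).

(-10, 0, 6)

∂f/∂x = 6*z + 2
∂f/∂y = 0
∂f/∂z = 6*x
∇f = (6*z + 2, 0, 6*x)
At (1, 2, -2): (-10, 0, 6).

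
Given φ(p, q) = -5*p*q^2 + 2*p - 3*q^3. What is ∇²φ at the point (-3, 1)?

∂²φ/∂p² = 0
∂²φ/∂q² = -2*(5*p + 9*q)
∇²φ = -10*p - 18*q
At (-3, 1): 12.

12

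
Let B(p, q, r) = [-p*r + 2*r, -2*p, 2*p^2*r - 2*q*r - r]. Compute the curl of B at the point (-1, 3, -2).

(4, -5, -2)

(∇×B)₁ = ∂B₃/∂q − ∂B₂/∂r = -2*r
(∇×B)₂ = ∂B₁/∂r − ∂B₃/∂p = -4*p*r - p + 2
(∇×B)₃ = ∂B₂/∂p − ∂B₁/∂q = -2
∇×B = (-2*r, -4*p*r - p + 2, -2)
At (-1, 3, -2): (4, -5, -2).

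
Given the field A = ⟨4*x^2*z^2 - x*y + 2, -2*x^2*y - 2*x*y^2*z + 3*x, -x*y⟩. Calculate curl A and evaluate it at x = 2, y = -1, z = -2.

(∇×A)₁ = ∂A₃/∂y − ∂A₂/∂z = 2*x*y^2 - x
(∇×A)₂ = ∂A₁/∂z − ∂A₃/∂x = 8*x^2*z + y
(∇×A)₃ = ∂A₂/∂x − ∂A₁/∂y = -4*x*y + x - 2*y^2*z + 3
∇×A = (2*x*y^2 - x, 8*x^2*z + y, -4*x*y + x - 2*y^2*z + 3)
At (2, -1, -2): (2, -65, 17).

(2, -65, 17)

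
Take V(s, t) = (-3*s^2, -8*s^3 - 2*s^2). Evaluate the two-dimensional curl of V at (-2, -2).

∂V₂/∂s = -24*s^2 - 4*s
∂V₁/∂t = 0
Scalar curl = -24*s^2 - 4*s
At (-2, -2): -88.

-88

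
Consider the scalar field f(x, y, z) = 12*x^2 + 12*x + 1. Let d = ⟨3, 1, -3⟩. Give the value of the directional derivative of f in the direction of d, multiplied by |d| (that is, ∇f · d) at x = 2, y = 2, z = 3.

∂f/∂x = 24*x + 12
∂f/∂y = 0
∂f/∂z = 0
∇f at (2, 2, 3) = (60, 0, 0)
∇f · d = (60)(3) + (0)(1) + (0)(-3) = 180

180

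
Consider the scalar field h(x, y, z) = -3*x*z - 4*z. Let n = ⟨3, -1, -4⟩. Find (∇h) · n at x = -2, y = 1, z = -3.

19

∂h/∂x = -3*z
∂h/∂y = 0
∂h/∂z = -3*x - 4
∇h at (-2, 1, -3) = (9, 0, 2)
∇h · n = (9)(3) + (0)(-1) + (2)(-4) = 19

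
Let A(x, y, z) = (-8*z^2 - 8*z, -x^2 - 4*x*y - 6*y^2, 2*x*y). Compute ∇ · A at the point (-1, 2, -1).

-20

∂A₁/∂x = 0
∂A₂/∂y = -4*x - 12*y
∂A₃/∂z = 0
∇·A = -4*x - 12*y
At (-1, 2, -1): -20.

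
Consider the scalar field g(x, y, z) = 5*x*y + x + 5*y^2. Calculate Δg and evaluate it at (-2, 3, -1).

10

∂²g/∂x² = 0
∂²g/∂y² = 10
∂²g/∂z² = 0
∇²g = 10
At (-2, 3, -1): 10.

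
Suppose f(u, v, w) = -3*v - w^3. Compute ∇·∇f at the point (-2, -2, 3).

-18

∂²f/∂u² = 0
∂²f/∂v² = 0
∂²f/∂w² = -6*w
∇²f = -6*w
At (-2, -2, 3): -18.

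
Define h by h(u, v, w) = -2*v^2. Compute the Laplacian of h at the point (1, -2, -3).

∂²h/∂u² = 0
∂²h/∂v² = -4
∂²h/∂w² = 0
∇²h = -4
At (1, -2, -3): -4.

-4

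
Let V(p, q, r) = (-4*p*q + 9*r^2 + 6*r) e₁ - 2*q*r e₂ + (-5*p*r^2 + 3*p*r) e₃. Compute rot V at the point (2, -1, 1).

(-2, 26, 8)

(∇×V)₁ = ∂V₃/∂q − ∂V₂/∂r = 2*q
(∇×V)₂ = ∂V₁/∂r − ∂V₃/∂p = 5*r^2 + 15*r + 6
(∇×V)₃ = ∂V₂/∂p − ∂V₁/∂q = 4*p
∇×V = (2*q, 5*r^2 + 15*r + 6, 4*p)
At (2, -1, 1): (-2, 26, 8).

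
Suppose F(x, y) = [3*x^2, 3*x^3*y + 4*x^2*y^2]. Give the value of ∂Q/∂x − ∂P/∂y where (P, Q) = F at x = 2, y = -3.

∂F₂/∂x = 9*x^2*y + 8*x*y^2
∂F₁/∂y = 0
Scalar curl = 9*x^2*y + 8*x*y^2
At (2, -3): 36.

36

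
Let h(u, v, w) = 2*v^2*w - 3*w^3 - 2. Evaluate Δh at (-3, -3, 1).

∂²h/∂u² = 0
∂²h/∂v² = 4*w
∂²h/∂w² = -18*w
∇²h = -14*w
At (-3, -3, 1): -14.

-14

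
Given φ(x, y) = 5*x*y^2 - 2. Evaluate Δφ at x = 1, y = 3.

∂²φ/∂x² = 0
∂²φ/∂y² = 10*x
∇²φ = 10*x
At (1, 3): 10.

10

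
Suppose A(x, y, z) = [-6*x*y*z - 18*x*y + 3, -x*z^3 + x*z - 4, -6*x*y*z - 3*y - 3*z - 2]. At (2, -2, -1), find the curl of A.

(∇×A)₁ = ∂A₃/∂y − ∂A₂/∂z = 3*x*z^2 - 6*x*z - x - 3
(∇×A)₂ = ∂A₁/∂z − ∂A₃/∂x = -6*x*y + 6*y*z
(∇×A)₃ = ∂A₂/∂x − ∂A₁/∂y = 6*x*z + 18*x - z^3 + z
∇×A = (3*x*z^2 - 6*x*z - x - 3, -6*x*y + 6*y*z, 6*x*z + 18*x - z^3 + z)
At (2, -2, -1): (13, 36, 24).

(13, 36, 24)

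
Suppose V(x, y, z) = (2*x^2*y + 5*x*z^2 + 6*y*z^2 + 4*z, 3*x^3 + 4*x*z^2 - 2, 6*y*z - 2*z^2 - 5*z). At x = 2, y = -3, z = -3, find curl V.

(∇×V)₁ = ∂V₃/∂y − ∂V₂/∂z = -8*x*z + 6*z
(∇×V)₂ = ∂V₁/∂z − ∂V₃/∂x = 10*x*z + 12*y*z + 4
(∇×V)₃ = ∂V₂/∂x − ∂V₁/∂y = 7*x^2 - 2*z^2
∇×V = (-8*x*z + 6*z, 10*x*z + 12*y*z + 4, 7*x^2 - 2*z^2)
At (2, -3, -3): (30, 52, 10).

(30, 52, 10)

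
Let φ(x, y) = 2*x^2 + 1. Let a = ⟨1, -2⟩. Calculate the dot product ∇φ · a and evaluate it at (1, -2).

4

∂φ/∂x = 4*x
∂φ/∂y = 0
∇φ at (1, -2) = (4, 0)
∇φ · a = (4)(1) + (0)(-2) = 4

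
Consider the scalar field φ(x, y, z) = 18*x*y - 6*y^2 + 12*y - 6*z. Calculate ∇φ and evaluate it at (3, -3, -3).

∂φ/∂x = 18*y
∂φ/∂y = 18*x - 12*y + 12
∂φ/∂z = -6
∇φ = (18*y, 18*x - 12*y + 12, -6)
At (3, -3, -3): (-54, 102, -6).

(-54, 102, -6)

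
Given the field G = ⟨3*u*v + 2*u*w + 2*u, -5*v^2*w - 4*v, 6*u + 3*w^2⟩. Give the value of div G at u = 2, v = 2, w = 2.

-20

∂G₁/∂u = 3*v + 2*w + 2
∂G₂/∂v = -10*v*w - 4
∂G₃/∂w = 6*w
∇·G = -10*v*w + 3*v + 8*w - 2
At (2, 2, 2): -20.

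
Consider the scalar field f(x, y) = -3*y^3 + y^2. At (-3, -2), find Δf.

∂²f/∂x² = 0
∂²f/∂y² = 2*(-9*y + 1)
∇²f = -18*y + 2
At (-3, -2): 38.

38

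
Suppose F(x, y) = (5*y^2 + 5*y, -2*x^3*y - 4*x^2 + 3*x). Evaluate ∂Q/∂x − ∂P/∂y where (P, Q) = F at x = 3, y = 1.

-90

∂F₂/∂x = -6*x^2*y - 8*x + 3
∂F₁/∂y = 10*y + 5
Scalar curl = -6*x^2*y - 8*x - 10*y - 2
At (3, 1): -90.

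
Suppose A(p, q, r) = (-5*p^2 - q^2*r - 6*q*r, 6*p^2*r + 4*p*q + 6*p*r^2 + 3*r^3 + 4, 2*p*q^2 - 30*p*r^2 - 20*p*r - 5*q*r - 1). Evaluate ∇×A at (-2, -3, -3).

(∇×A)₁ = ∂A₃/∂q − ∂A₂/∂r = -6*p^2 + 4*p*q - 12*p*r - 9*r^2 - 5*r
(∇×A)₂ = ∂A₁/∂r − ∂A₃/∂p = -3*q^2 - 6*q + 30*r^2 + 20*r
(∇×A)₃ = ∂A₂/∂p − ∂A₁/∂q = 12*p*r + 2*q*r + 4*q + 6*r^2 + 6*r
∇×A = (-6*p^2 + 4*p*q - 12*p*r - 9*r^2 - 5*r, -3*q^2 - 6*q + 30*r^2 + 20*r, 12*p*r + 2*q*r + 4*q + 6*r^2 + 6*r)
At (-2, -3, -3): (-138, 201, 114).

(-138, 201, 114)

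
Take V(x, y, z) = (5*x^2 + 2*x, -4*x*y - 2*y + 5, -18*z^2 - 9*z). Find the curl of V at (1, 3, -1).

(∇×V)₁ = ∂V₃/∂y − ∂V₂/∂z = 0
(∇×V)₂ = ∂V₁/∂z − ∂V₃/∂x = 0
(∇×V)₃ = ∂V₂/∂x − ∂V₁/∂y = -4*y
∇×V = (0, 0, -4*y)
At (1, 3, -1): (0, 0, -12).

(0, 0, -12)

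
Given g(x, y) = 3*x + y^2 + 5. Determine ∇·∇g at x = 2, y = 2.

∂²g/∂x² = 0
∂²g/∂y² = 2
∇²g = 2
At (2, 2): 2.

2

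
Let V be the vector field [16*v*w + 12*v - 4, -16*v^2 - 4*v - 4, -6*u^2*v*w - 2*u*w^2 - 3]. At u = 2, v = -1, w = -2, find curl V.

(48, 40, 20)

(∇×V)₁ = ∂V₃/∂v − ∂V₂/∂w = -6*u^2*w
(∇×V)₂ = ∂V₁/∂w − ∂V₃/∂u = 12*u*v*w + 16*v + 2*w^2
(∇×V)₃ = ∂V₂/∂u − ∂V₁/∂v = -16*w - 12
∇×V = (-6*u^2*w, 12*u*v*w + 16*v + 2*w^2, -16*w - 12)
At (2, -1, -2): (48, 40, 20).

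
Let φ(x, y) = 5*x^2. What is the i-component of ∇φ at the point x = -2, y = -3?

(∇φ)_1 = ∂φ/∂x = 10*x
At (-2, -3): -20.

-20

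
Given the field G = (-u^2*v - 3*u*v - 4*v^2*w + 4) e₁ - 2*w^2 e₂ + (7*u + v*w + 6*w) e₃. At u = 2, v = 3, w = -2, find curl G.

(∇×G)₁ = ∂G₃/∂v − ∂G₂/∂w = 5*w
(∇×G)₂ = ∂G₁/∂w − ∂G₃/∂u = -4*v^2 - 7
(∇×G)₃ = ∂G₂/∂u − ∂G₁/∂v = u^2 + 3*u + 8*v*w
∇×G = (5*w, -4*v^2 - 7, u^2 + 3*u + 8*v*w)
At (2, 3, -2): (-10, -43, -38).

(-10, -43, -38)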